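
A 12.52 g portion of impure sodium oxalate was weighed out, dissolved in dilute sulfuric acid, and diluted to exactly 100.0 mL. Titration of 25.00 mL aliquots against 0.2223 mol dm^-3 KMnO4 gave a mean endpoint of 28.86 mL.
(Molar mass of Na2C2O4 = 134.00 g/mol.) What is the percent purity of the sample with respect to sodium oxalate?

2 MnO4^- + 5 C2O4^2- + 16 H^+ → 2 Mn^2+ + 10 CO2 + 8 H2O
n(KMnO4) per titration = 0.02886 × 0.2223 = 6.416 × 10^-3 mol
From the 5:2 ratio, n(Na2C2O4) in each aliquot = 5/2 × 6.416 × 10^-3 = 0.01604 mol
n(Na2C2O4) in the whole flask = 0.01604 × 100.0/25.00 = 0.06416 mol
mass of Na2C2O4 = 0.06416 × 134.00 = 8.597 g
% Na2C2O4 = 8.597 / 12.52 × 100 = 68.67 %

68.67 %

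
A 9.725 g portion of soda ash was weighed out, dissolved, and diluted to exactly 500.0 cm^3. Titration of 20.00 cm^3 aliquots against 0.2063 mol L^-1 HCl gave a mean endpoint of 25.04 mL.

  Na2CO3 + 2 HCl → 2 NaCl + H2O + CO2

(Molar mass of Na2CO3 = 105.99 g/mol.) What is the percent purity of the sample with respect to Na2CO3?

70.38 %

n(HCl) per titration = 0.02504 × 0.2063 = 5.166 × 10^-3 mol
From the 1:2 ratio, n(Na2CO3) in each aliquot = 1/2 × 5.166 × 10^-3 = 2.583 × 10^-3 mol
n(Na2CO3) in the whole flask = 2.583 × 10^-3 × 500.0/20.00 = 0.06457 mol
mass of Na2CO3 = 0.06457 × 105.99 = 6.844 g
% Na2CO3 = 6.844 / 9.725 × 100 = 70.38 %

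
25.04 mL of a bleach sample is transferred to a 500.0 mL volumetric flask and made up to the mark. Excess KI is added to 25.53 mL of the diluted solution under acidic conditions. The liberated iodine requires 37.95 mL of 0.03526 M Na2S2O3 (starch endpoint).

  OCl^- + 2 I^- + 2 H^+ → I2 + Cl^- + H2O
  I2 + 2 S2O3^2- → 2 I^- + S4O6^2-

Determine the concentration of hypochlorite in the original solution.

0.5233 M

n(S2O3^2-) = 0.03795 × 0.03526 = 1.338 × 10^-3 mol
n(I2) = n(S2O3^2-)/2 = 6.691 × 10^-4 mol
n(OCl^-) in the aliquot = 6.691 × 10^-4 mol (1:1 ratio)
[OCl^-]_dilute = 6.691 × 10^-4 / 0.02553 = 0.02621 mol/L
[OCl^-]_original = 0.02621 × 500.0/25.04 = 0.5233 mol/L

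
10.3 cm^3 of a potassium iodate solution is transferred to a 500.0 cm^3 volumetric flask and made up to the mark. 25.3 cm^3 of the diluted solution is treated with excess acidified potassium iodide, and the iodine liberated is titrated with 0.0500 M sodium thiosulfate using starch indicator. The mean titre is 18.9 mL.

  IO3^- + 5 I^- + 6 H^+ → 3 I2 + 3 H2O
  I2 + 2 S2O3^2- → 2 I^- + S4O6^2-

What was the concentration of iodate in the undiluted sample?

n(S2O3^2-) = 0.0189 × 0.0500 = 9.45 × 10^-4 mol
n(I2) = n(S2O3^2-)/2 = 4.72 × 10^-4 mol
From the 1:3 ratio, n(IO3^-) in the aliquot = 1/3 × 4.72 × 10^-4 = 1.57 × 10^-4 mol
[IO3^-]_dilute = 1.57 × 10^-4 / 0.0253 = 0.00623 mol/L
[IO3^-]_original = 0.00623 × 500.0/10.3 = 0.302 mol/L

0.302 M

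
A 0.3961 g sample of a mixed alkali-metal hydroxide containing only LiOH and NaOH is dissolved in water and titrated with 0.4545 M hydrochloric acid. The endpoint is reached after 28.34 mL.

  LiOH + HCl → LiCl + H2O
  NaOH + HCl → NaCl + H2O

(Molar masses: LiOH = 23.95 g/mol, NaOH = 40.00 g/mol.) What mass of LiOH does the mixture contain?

n(HCl) = 0.02834 × 0.4545 = 0.01288 mol
Let x = n(LiOH), y = n(NaOH).
Titrant: 1x + 1y = 0.01288;  mass: 23.95x + 40.00y = 0.3961
Solving, x = 7.422 × 10^-3 mol, y = 5.459 × 10^-3 mol
mass of LiOH = 7.422 × 10^-3 × 23.95 = 0.1778 g

0.1778 g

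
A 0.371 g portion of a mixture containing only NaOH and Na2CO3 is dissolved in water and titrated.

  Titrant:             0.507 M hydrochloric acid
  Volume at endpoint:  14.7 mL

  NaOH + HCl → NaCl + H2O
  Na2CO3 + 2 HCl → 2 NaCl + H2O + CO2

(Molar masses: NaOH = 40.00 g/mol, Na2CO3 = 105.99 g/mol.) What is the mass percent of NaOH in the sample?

n(HCl) = 0.0147 × 0.507 = 7.45 × 10^-3 mol
Let x = n(NaOH), y = n(Na2CO3).
Titrant: 1x + 2y = 7.45 × 10^-3;  mass: 40.00x + 105.99y = 0.371
Solving, x = 1.84 × 10^-3 mol, y = 2.80 × 10^-3 mol
mass of NaOH = 1.84 × 10^-3 × 40.00 = 0.0738 g
% NaOH = 0.0738 / 0.371 × 100 = 19.9 %

19.9 %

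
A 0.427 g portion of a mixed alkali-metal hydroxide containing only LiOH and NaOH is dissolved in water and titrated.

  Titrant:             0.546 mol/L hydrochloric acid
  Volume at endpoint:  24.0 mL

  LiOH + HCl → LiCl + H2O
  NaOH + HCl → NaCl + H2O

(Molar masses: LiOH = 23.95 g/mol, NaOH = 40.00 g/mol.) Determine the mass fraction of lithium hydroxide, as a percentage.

34.0 %

n(HCl) = 0.0240 × 0.546 = 0.0131 mol
Let x = n(LiOH), y = n(NaOH).
Titrant: 1x + 1y = 0.0131;  mass: 23.95x + 40.00y = 0.427
Solving, x = 6.05 × 10^-3 mol, y = 7.05 × 10^-3 mol
mass of LiOH = 6.05 × 10^-3 × 23.95 = 0.145 g
% LiOH = 0.145 / 0.427 × 100 = 34.0 %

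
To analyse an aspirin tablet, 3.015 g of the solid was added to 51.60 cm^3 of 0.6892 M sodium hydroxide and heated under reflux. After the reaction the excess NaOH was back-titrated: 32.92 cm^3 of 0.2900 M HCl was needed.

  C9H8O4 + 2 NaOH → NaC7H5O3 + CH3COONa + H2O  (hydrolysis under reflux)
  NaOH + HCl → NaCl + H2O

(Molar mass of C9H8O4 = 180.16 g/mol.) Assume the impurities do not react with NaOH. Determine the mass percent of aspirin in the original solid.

77.73 %

n(NaOH) added = 0.05160 × 0.6892 = 0.03556 mol
n(HCl) used in back-titration = 0.03292 × 0.2900 = 9.547 × 10^-3 mol
n(NaOH) left over = 9.547 × 10^-3 mol (1:1 ratio)
n(NaOH) consumed by analyte = 0.03556 − 9.547 × 10^-3 = 0.02602 mol
From the 1:2 ratio, n(C9H8O4) = 1/2 × 0.02602 = 0.01301 mol
mass of C9H8O4 = 0.01301 × 180.16 = 2.344 g
% C9H8O4 = 2.344 / 3.015 × 100 = 77.73 %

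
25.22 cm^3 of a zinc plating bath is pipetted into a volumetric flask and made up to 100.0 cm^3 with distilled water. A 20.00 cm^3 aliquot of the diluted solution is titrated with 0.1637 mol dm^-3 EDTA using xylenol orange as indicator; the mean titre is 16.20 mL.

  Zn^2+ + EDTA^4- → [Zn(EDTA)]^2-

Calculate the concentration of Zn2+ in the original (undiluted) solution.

n(EDTA) = 0.01620 × 0.1637 = 2.652 × 10^-3 mol
n(Zn2+) in the aliquot = 2.652 × 10^-3 mol (1:1 ratio)
[Zn2+]_dilute = 2.652 × 10^-3 / 0.02000 = 0.1326 mol/L
Dilution factor = 100.0 / 25.22 = 3.965
[Zn2+]_stock = 0.1326 × 3.965 = 0.5258 mol/L

0.5258 mol/L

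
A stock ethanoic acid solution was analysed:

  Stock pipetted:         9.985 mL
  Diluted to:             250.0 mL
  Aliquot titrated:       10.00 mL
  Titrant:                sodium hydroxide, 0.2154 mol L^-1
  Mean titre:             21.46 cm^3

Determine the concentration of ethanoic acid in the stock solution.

CH3COOH + NaOH → CH3COONa + H2O
n(NaOH) = 0.02146 × 0.2154 = 4.622 × 10^-3 mol
n(CH3COOH) in the aliquot = 4.622 × 10^-3 mol (1:1 ratio)
[CH3COOH]_dilute = 4.622 × 10^-3 / 0.01000 = 0.4622 mol/L
Dilution factor = 250.0 / 9.985 = 25.04
[CH3COOH]_stock = 0.4622 × 25.04 = 11.57 mol/L

11.57 mol/L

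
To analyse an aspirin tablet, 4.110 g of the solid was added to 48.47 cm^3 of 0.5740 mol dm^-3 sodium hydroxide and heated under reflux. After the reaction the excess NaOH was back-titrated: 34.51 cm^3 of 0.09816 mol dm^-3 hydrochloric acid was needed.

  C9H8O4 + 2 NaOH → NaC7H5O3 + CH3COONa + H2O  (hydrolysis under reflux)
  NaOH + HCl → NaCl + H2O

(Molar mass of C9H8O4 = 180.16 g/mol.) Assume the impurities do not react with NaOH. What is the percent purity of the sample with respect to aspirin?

n(NaOH) added = 0.04847 × 0.5740 = 0.02782 mol
n(HCl) used in back-titration = 0.03451 × 0.09816 = 3.388 × 10^-3 mol
n(NaOH) left over = 3.388 × 10^-3 mol (1:1 ratio)
n(NaOH) consumed by analyte = 0.02782 − 3.388 × 10^-3 = 0.02443 mol
From the 1:2 ratio, n(C9H8O4) = 1/2 × 0.02443 = 0.01222 mol
mass of C9H8O4 = 0.01222 × 180.16 = 2.201 g
% C9H8O4 = 2.201 / 4.110 × 100 = 53.55 %

53.55 %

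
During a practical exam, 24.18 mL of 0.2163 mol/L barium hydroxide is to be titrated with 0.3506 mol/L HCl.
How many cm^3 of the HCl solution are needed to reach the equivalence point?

29.84 mL

Ba(OH)2 + 2 HCl → BaCl2 + 2 H2O
n(Ba(OH)2) = 0.02418 L × 0.2163 mol/L = 5.230 × 10^-3 mol
From the 2:1 stoichiometry, n(HCl) = 2/1 × 5.230 × 10^-3 = 0.01046 mol
V(HCl) = 0.01046 mol / 0.3506 mol/L = 0.02984 L = 29.84 mL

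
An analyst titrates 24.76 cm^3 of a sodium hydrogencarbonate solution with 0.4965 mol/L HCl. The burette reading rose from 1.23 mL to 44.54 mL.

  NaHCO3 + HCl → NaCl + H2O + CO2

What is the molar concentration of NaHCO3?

n(HCl) = 0.04331 L × 0.4965 mol/L = 0.02150 mol
n(NaHCO3) = 0.02150 mol (1:1 mole ratio)
[NaHCO3] = 0.02150 mol / 0.02476 L = 0.8685 mol/L

0.8685 mol/L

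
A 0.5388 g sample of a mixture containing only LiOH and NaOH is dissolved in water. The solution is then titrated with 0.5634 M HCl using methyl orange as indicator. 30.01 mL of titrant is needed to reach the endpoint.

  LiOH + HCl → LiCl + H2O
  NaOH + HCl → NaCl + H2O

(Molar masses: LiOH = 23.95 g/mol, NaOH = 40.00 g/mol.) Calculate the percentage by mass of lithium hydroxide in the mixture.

n(HCl) = 0.03001 × 0.5634 = 0.01691 mol
Let x = n(LiOH), y = n(NaOH).
Titrant: 1x + 1y = 0.01691;  mass: 23.95x + 40.00y = 0.5388
Solving, x = 8.567 × 10^-3 mol, y = 8.340 × 10^-3 mol
mass of LiOH = 8.567 × 10^-3 × 23.95 = 0.2052 g
% LiOH = 0.2052 / 0.5388 × 100 = 38.08 %

38.08 %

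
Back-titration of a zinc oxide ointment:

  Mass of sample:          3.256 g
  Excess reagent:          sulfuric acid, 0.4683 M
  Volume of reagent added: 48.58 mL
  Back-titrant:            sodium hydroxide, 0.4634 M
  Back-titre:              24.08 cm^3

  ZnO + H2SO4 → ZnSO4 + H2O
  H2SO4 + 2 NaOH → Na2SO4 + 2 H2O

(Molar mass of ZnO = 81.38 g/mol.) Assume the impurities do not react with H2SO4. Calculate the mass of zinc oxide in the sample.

1.397 g

n(H2SO4) added = 0.04858 × 0.4683 = 0.02275 mol
n(NaOH) used in back-titration = 0.02408 × 0.4634 = 0.01116 mol
From the 1:2 ratio, n(H2SO4) left over = 1/2 × 0.01116 = 5.579 × 10^-3 mol
n(H2SO4) consumed by analyte = 0.02275 − 5.579 × 10^-3 = 0.01717 mol
n(ZnO) = 0.01717 mol (1:1 ratio)
mass of ZnO = 0.01717 × 81.38 = 1.397 g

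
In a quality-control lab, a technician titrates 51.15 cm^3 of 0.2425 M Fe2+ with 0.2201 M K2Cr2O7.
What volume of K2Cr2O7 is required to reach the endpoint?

Cr2O7^2- + 6 Fe^2+ + 14 H^+ → 2 Cr^3+ + 6 Fe^3+ + 7 H2O
n(Fe2+) = 0.05115 L × 0.2425 mol/L = 0.01240 mol
From the 1:6 stoichiometry, n(K2Cr2O7) = 1/6 × 0.01240 = 2.067 × 10^-3 mol
V(K2Cr2O7) = 2.067 × 10^-3 mol / 0.2201 mol/L = 0.009393 L = 9.393 mL

9.393 mL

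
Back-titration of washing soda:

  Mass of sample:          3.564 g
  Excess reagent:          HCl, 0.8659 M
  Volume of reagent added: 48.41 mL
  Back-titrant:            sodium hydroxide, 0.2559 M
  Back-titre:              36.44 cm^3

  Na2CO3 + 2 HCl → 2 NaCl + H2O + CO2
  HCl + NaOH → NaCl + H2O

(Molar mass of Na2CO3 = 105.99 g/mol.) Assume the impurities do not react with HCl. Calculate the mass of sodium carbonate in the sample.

1.727 g

n(HCl) added = 0.04841 × 0.8659 = 0.04192 mol
n(NaOH) used in back-titration = 0.03644 × 0.2559 = 9.325 × 10^-3 mol
n(HCl) left over = 9.325 × 10^-3 mol (1:1 ratio)
n(HCl) consumed by analyte = 0.04192 − 9.325 × 10^-3 = 0.03259 mol
From the 1:2 ratio, n(Na2CO3) = 1/2 × 0.03259 = 0.01630 mol
mass of Na2CO3 = 0.01630 × 105.99 = 1.727 g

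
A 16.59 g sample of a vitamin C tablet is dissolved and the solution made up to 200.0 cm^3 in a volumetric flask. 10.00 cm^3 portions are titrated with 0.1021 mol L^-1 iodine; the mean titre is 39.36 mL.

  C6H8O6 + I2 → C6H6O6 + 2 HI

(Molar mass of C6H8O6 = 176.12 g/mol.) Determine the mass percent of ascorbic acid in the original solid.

n(I2) per titration = 0.03936 × 0.1021 = 4.019 × 10^-3 mol
n(C6H8O6) in each aliquot = 4.019 × 10^-3 mol (1:1 ratio)
n(C6H8O6) in the whole flask = 4.019 × 10^-3 × 200.0/10.00 = 0.08037 mol
mass of C6H8O6 = 0.08037 × 176.12 = 14.16 g
% C6H8O6 = 14.16 / 16.59 × 100 = 85.32 %

85.32 %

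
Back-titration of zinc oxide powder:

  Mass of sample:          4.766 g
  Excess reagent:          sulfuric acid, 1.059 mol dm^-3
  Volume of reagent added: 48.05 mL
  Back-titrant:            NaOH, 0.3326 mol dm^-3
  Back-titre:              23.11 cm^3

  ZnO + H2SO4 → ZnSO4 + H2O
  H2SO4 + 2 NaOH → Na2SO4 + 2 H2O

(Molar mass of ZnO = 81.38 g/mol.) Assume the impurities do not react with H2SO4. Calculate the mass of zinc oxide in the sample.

n(H2SO4) added = 0.04805 × 1.059 = 0.05088 mol
n(NaOH) used in back-titration = 0.02311 × 0.3326 = 7.686 × 10^-3 mol
From the 1:2 ratio, n(H2SO4) left over = 1/2 × 7.686 × 10^-3 = 3.843 × 10^-3 mol
n(H2SO4) consumed by analyte = 0.05088 − 3.843 × 10^-3 = 0.04704 mol
n(ZnO) = 0.04704 mol (1:1 ratio)
mass of ZnO = 0.04704 × 81.38 = 3.828 g

3.828 g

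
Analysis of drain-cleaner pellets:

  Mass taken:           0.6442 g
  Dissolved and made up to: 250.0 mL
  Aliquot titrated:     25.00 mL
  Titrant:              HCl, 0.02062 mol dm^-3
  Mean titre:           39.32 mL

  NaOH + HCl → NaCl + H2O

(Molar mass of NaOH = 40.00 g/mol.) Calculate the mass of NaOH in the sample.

0.3243 g

n(HCl) per titration = 0.03932 × 0.02062 = 8.108 × 10^-4 mol
n(NaOH) in each aliquot = 8.108 × 10^-4 mol (1:1 ratio)
n(NaOH) in the whole flask = 8.108 × 10^-4 × 250.0/25.00 = 8.108 × 10^-3 mol
mass of NaOH = 8.108 × 10^-3 × 40.00 = 0.3243 g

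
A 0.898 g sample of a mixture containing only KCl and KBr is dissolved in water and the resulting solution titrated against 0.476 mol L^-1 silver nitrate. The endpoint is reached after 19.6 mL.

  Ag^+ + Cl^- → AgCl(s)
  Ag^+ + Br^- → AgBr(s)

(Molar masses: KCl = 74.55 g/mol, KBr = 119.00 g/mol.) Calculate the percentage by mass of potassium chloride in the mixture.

39.6 %

n(AgNO3) = 0.0196 × 0.476 = 9.33 × 10^-3 mol
Let x = n(KCl), y = n(KBr).
Titrant: 1x + 1y = 9.33 × 10^-3;  mass: 74.55x + 119.00y = 0.898
Solving, x = 4.77 × 10^-3 mol, y = 4.56 × 10^-3 mol
mass of KCl = 4.77 × 10^-3 × 74.55 = 0.356 g
% KCl = 0.356 / 0.898 × 100 = 39.6 %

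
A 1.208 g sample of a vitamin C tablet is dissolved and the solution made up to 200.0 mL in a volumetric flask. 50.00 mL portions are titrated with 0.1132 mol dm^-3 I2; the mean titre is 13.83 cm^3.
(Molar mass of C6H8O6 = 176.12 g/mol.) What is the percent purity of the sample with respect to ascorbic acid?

C6H8O6 + I2 → C6H6O6 + 2 HI
n(I2) per titration = 0.01383 × 0.1132 = 1.566 × 10^-3 mol
n(C6H8O6) in each aliquot = 1.566 × 10^-3 mol (1:1 ratio)
n(C6H8O6) in the whole flask = 1.566 × 10^-3 × 200.0/50.00 = 6.262 × 10^-3 mol
mass of C6H8O6 = 6.262 × 10^-3 × 176.12 = 1.103 g
% C6H8O6 = 1.103 / 1.208 × 100 = 91.30 %

91.30 %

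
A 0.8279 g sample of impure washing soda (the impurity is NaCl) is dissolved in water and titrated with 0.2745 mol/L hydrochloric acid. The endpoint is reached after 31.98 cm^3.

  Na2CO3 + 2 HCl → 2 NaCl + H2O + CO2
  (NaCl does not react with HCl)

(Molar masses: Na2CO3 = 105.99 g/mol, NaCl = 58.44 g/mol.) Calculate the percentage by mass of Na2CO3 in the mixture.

n(HCl) = 0.03198 × 0.2745 = 8.779 × 10^-3 mol
Let x = n(Na2CO3), y = n(NaCl).
Titrant: 2x = 8.779 × 10^-3;  mass: 105.99x + 58.44y = 0.8279
Solving, x = 4.389 × 10^-3 mol, y = 6.206 × 10^-3 mol
mass of Na2CO3 = 4.389 × 10^-3 × 105.99 = 0.4652 g
% Na2CO3 = 0.4652 / 0.8279 × 100 = 56.19 %

56.19 %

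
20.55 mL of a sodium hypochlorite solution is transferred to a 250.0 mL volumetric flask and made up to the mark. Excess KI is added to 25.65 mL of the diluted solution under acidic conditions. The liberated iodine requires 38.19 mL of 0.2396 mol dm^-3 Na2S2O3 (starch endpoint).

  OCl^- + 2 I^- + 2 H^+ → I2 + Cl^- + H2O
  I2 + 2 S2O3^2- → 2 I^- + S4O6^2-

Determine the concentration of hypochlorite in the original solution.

n(S2O3^2-) = 0.03819 × 0.2396 = 9.150 × 10^-3 mol
n(I2) = n(S2O3^2-)/2 = 4.575 × 10^-3 mol
n(OCl^-) in the aliquot = 4.575 × 10^-3 mol (1:1 ratio)
[OCl^-]_dilute = 4.575 × 10^-3 / 0.02565 = 0.1784 mol/L
[OCl^-]_original = 0.1784 × 250.0/20.55 = 2.170 mol/L

2.170 mol/L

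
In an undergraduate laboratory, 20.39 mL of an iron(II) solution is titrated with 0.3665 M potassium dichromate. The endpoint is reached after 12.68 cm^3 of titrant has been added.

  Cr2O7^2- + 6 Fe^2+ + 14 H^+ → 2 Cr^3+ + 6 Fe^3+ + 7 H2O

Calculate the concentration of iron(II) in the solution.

1.367 M

n(K2Cr2O7) = 0.01268 L × 0.3665 mol/L = 4.647 × 10^-3 mol
From the 6:1 mole ratio, n(Fe2+) = 6/1 × 4.647 × 10^-3 = 0.02788 mol
[Fe2+] = 0.02788 mol / 0.02039 L = 1.367 mol/L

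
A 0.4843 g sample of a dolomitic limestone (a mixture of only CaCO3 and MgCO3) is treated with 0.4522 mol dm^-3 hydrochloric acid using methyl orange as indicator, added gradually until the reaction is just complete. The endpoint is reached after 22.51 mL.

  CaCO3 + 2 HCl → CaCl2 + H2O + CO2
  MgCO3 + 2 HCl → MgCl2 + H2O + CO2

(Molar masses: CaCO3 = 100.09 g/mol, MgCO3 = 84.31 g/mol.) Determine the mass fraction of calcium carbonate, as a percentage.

n(HCl) = 0.02251 × 0.4522 = 0.01018 mol
Let x = n(CaCO3), y = n(MgCO3).
Titrant: 2x + 2y = 0.01018;  mass: 100.09x + 84.31y = 0.4843
Solving, x = 3.498 × 10^-3 mol, y = 1.591 × 10^-3 mol
mass of CaCO3 = 3.498 × 10^-3 × 100.09 = 0.3501 g
% CaCO3 = 0.3501 / 0.4843 × 100 = 72.30 %

72.30 %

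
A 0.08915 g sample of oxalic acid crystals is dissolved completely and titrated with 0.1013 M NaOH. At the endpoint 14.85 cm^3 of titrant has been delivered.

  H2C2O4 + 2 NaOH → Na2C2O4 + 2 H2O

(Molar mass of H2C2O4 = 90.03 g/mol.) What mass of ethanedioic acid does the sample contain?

n(NaOH) = 0.01485 L × 0.1013 mol/L = 1.504 × 10^-3 mol
From the 1:2 ratio, n(H2C2O4) = 1/2 × 1.504 × 10^-3 = 7.522 × 10^-4 mol
mass of H2C2O4 = 7.522 × 10^-4 × 90.03 g/mol = 0.06772 g

0.06772 g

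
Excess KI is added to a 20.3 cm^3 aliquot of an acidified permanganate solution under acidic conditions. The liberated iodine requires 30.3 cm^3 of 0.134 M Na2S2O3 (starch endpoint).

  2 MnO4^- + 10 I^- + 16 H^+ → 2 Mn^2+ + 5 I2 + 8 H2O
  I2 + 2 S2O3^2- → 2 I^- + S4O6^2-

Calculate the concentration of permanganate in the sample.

0.0400 M

n(S2O3^2-) = 0.0303 × 0.134 = 4.06 × 10^-3 mol
n(I2) = n(S2O3^2-)/2 = 2.03 × 10^-3 mol
From the 2:5 ratio, n(MnO4^-) in the aliquot = 2/5 × 2.03 × 10^-3 = 8.12 × 10^-4 mol
[MnO4^-] = 8.12 × 10^-4 / 0.0203 = 0.0400 mol/L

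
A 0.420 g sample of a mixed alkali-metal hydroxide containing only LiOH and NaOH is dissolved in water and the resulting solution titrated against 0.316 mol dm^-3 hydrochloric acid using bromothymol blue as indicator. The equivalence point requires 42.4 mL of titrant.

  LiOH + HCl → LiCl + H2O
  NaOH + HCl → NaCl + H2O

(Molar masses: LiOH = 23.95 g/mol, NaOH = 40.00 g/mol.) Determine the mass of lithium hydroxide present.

0.173 g

n(HCl) = 0.0424 × 0.316 = 0.0134 mol
Let x = n(LiOH), y = n(NaOH).
Titrant: 1x + 1y = 0.0134;  mass: 23.95x + 40.00y = 0.420
Solving, x = 7.22 × 10^-3 mol, y = 6.17 × 10^-3 mol
mass of LiOH = 7.22 × 10^-3 × 23.95 = 0.173 g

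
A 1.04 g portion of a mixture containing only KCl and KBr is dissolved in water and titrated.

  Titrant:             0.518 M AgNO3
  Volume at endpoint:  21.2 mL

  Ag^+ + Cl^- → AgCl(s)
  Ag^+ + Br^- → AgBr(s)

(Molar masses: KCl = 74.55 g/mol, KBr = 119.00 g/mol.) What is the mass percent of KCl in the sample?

n(AgNO3) = 0.0212 × 0.518 = 0.0110 mol
Let x = n(KCl), y = n(KBr).
Titrant: 1x + 1y = 0.0110;  mass: 74.55x + 119.00y = 1.04
Solving, x = 6.00 × 10^-3 mol, y = 4.98 × 10^-3 mol
mass of KCl = 6.00 × 10^-3 × 74.55 = 0.447 g
% KCl = 0.447 / 1.04 × 100 = 43.0 %

43.0 %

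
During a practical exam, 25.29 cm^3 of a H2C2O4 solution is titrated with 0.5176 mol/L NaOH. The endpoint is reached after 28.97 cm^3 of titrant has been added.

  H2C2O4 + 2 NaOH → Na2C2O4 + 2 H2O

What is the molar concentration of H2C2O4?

0.2965 mol/L

n(NaOH) = 0.02897 L × 0.5176 mol/L = 0.01499 mol
From the 1:2 mole ratio, n(H2C2O4) = 1/2 × 0.01499 = 7.497 × 10^-3 mol
[H2C2O4] = 7.497 × 10^-3 mol / 0.02529 L = 0.2965 mol/L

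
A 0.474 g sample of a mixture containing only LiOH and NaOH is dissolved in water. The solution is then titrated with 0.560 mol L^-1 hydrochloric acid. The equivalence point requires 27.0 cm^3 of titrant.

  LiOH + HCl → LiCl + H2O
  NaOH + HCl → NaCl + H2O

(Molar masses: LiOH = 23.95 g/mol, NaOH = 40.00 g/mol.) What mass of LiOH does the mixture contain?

0.195 g

n(HCl) = 0.0270 × 0.560 = 0.0151 mol
Let x = n(LiOH), y = n(NaOH).
Titrant: 1x + 1y = 0.0151;  mass: 23.95x + 40.00y = 0.474
Solving, x = 8.15 × 10^-3 mol, y = 6.97 × 10^-3 mol
mass of LiOH = 8.15 × 10^-3 × 23.95 = 0.195 g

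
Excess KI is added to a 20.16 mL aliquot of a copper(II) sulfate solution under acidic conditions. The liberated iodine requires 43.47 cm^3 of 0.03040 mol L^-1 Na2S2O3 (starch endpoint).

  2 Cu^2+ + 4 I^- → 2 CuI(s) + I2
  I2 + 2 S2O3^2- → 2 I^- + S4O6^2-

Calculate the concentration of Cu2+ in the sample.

0.06555 mol/L

n(S2O3^2-) = 0.04347 × 0.03040 = 1.321 × 10^-3 mol
n(I2) = n(S2O3^2-)/2 = 6.607 × 10^-4 mol
From the 2:1 ratio, n(Cu2+) in the aliquot = 2/1 × 6.607 × 10^-4 = 1.321 × 10^-3 mol
[Cu2+] = 1.321 × 10^-3 / 0.02016 = 0.06555 mol/L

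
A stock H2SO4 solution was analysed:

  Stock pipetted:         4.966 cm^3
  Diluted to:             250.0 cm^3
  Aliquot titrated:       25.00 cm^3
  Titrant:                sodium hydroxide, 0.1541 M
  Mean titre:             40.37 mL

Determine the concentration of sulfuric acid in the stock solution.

H2SO4 + 2 NaOH → Na2SO4 + 2 H2O
n(NaOH) = 0.04037 × 0.1541 = 6.221 × 10^-3 mol
From the 1:2 ratio, n(H2SO4) in the aliquot = 1/2 × 6.221 × 10^-3 = 3.111 × 10^-3 mol
[H2SO4]_dilute = 3.111 × 10^-3 / 0.02500 = 0.1244 mol/L
Dilution factor = 250.0 / 4.966 = 50.34
[H2SO4]_stock = 0.1244 × 50.34 = 6.264 mol/L

6.264 M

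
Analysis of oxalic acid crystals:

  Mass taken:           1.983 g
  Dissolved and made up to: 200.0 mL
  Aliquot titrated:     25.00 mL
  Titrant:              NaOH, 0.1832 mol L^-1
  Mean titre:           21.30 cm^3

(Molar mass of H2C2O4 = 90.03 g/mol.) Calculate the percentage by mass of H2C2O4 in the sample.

H2C2O4 + 2 NaOH → Na2C2O4 + 2 H2O
n(NaOH) per titration = 0.02130 × 0.1832 = 3.902 × 10^-3 mol
From the 1:2 ratio, n(H2C2O4) in each aliquot = 1/2 × 3.902 × 10^-3 = 1.951 × 10^-3 mol
n(H2C2O4) in the whole flask = 1.951 × 10^-3 × 200.0/25.00 = 0.01561 mol
mass of H2C2O4 = 0.01561 × 90.03 = 1.405 g
% H2C2O4 = 1.405 / 1.983 × 100 = 70.86 %

70.86 %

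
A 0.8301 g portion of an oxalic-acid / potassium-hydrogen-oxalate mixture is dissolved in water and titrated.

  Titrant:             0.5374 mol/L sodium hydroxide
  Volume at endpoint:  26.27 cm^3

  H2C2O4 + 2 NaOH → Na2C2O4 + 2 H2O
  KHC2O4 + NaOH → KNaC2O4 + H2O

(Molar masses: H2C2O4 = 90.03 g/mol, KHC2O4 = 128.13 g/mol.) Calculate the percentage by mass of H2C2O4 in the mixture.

63.86 %

n(NaOH) = 0.02627 × 0.5374 = 0.01412 mol
Let x = n(H2C2O4), y = n(KHC2O4).
Titrant: 2x + 1y = 0.01412;  mass: 90.03x + 128.13y = 0.8301
Solving, x = 5.888 × 10^-3 mol, y = 2.341 × 10^-3 mol
mass of H2C2O4 = 5.888 × 10^-3 × 90.03 = 0.5301 g
% H2C2O4 = 0.5301 / 0.8301 × 100 = 63.86 %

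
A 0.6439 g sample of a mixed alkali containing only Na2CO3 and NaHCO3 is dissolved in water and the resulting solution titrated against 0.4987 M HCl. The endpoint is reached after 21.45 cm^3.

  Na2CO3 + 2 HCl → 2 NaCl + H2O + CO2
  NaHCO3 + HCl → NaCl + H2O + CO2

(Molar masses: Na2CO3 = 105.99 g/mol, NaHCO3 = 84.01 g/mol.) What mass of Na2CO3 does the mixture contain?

0.4353 g

n(HCl) = 0.02145 × 0.4987 = 0.01070 mol
Let x = n(Na2CO3), y = n(NaHCO3).
Titrant: 2x + 1y = 0.01070;  mass: 105.99x + 84.01y = 0.6439
Solving, x = 4.107 × 10^-3 mol, y = 2.483 × 10^-3 mol
mass of Na2CO3 = 4.107 × 10^-3 × 105.99 = 0.4353 g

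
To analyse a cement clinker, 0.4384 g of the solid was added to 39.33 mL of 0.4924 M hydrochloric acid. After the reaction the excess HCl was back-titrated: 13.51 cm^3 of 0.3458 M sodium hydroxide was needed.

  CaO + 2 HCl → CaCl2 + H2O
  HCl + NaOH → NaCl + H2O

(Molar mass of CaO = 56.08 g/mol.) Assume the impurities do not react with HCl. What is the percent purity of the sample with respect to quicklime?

n(HCl) added = 0.03933 × 0.4924 = 0.01937 mol
n(NaOH) used in back-titration = 0.01351 × 0.3458 = 4.672 × 10^-3 mol
n(HCl) left over = 4.672 × 10^-3 mol (1:1 ratio)
n(HCl) consumed by analyte = 0.01937 − 4.672 × 10^-3 = 0.01469 mol
From the 1:2 ratio, n(CaO) = 1/2 × 0.01469 = 7.347 × 10^-3 mol
mass of CaO = 7.347 × 10^-3 × 56.08 = 0.4120 g
% CaO = 0.4120 / 0.4384 × 100 = 93.98 %

93.98 %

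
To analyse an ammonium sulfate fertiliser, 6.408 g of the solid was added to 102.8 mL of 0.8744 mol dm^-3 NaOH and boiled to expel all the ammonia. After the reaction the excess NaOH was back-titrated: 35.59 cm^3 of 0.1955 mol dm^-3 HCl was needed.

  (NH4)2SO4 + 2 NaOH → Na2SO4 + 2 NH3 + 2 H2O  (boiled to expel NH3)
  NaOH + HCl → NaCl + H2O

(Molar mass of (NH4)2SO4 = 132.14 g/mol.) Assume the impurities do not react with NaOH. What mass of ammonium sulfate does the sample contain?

5.479 g

n(NaOH) added = 0.1028 × 0.8744 = 0.08989 mol
n(HCl) used in back-titration = 0.03559 × 0.1955 = 6.958 × 10^-3 mol
n(NaOH) left over = 6.958 × 10^-3 mol (1:1 ratio)
n(NaOH) consumed by analyte = 0.08989 − 6.958 × 10^-3 = 0.08293 mol
From the 1:2 ratio, n((NH4)2SO4) = 1/2 × 0.08293 = 0.04147 mol
mass of (NH4)2SO4 = 0.04147 × 132.14 = 5.479 g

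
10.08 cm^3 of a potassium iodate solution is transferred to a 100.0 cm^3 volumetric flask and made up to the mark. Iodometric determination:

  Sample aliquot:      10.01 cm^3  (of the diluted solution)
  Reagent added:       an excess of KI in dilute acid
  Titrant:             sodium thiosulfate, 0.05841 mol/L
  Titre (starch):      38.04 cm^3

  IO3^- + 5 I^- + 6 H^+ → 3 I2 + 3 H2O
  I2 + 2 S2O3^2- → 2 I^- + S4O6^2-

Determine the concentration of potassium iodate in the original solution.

0.3670 mol/L

n(S2O3^2-) = 0.03804 × 0.05841 = 2.222 × 10^-3 mol
n(I2) = n(S2O3^2-)/2 = 1.111 × 10^-3 mol
From the 1:3 ratio, n(IO3^-) in the aliquot = 1/3 × 1.111 × 10^-3 = 3.703 × 10^-4 mol
[IO3^-]_dilute = 3.703 × 10^-4 / 0.01001 = 0.03699 mol/L
[IO3^-]_original = 0.03699 × 100.0/10.08 = 0.3670 mol/L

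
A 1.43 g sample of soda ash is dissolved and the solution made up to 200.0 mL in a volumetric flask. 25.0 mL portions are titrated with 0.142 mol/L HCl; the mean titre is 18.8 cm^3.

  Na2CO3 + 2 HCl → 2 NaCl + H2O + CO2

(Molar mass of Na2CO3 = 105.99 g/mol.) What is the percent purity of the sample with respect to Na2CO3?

79.1 %

n(HCl) per titration = 0.0188 × 0.142 = 2.67 × 10^-3 mol
From the 1:2 ratio, n(Na2CO3) in each aliquot = 1/2 × 2.67 × 10^-3 = 1.33 × 10^-3 mol
n(Na2CO3) in the whole flask = 1.33 × 10^-3 × 200.0/25.0 = 0.0107 mol
mass of Na2CO3 = 0.0107 × 105.99 = 1.13 g
% Na2CO3 = 1.13 / 1.43 × 100 = 79.1 %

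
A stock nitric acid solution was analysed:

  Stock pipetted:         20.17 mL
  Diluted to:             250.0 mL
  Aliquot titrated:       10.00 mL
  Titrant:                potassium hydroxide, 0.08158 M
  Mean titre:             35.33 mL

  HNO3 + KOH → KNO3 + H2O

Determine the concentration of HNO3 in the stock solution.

n(KOH) = 0.03533 × 0.08158 = 2.882 × 10^-3 mol
n(HNO3) in the aliquot = 2.882 × 10^-3 mol (1:1 ratio)
[HNO3]_dilute = 2.882 × 10^-3 / 0.01000 = 0.2882 mol/L
Dilution factor = 250.0 / 20.17 = 12.39
[HNO3]_stock = 0.2882 × 12.39 = 3.572 mol/L

3.572 M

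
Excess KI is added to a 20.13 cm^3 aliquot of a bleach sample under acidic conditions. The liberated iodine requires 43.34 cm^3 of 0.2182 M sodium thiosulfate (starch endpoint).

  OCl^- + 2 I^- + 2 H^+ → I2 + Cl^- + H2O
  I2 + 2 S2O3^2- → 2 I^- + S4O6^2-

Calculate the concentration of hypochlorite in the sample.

n(S2O3^2-) = 0.04334 × 0.2182 = 9.457 × 10^-3 mol
n(I2) = n(S2O3^2-)/2 = 4.728 × 10^-3 mol
n(OCl^-) in the aliquot = 4.728 × 10^-3 mol (1:1 ratio)
[OCl^-] = 4.728 × 10^-3 / 0.02013 = 0.2349 mol/L

0.2349 M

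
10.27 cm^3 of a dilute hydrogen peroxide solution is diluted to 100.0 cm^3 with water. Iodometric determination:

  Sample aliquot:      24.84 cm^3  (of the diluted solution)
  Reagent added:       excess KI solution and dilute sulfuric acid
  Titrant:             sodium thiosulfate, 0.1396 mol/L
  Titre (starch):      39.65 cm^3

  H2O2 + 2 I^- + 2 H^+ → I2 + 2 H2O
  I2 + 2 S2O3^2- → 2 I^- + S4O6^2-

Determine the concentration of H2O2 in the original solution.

1.085 mol/L

n(S2O3^2-) = 0.03965 × 0.1396 = 5.535 × 10^-3 mol
n(I2) = n(S2O3^2-)/2 = 2.768 × 10^-3 mol
n(H2O2) in the aliquot = 2.768 × 10^-3 mol (1:1 ratio)
[H2O2]_dilute = 2.768 × 10^-3 / 0.02484 = 0.1114 mol/L
[H2O2]_original = 0.1114 × 100.0/10.27 = 1.085 mol/L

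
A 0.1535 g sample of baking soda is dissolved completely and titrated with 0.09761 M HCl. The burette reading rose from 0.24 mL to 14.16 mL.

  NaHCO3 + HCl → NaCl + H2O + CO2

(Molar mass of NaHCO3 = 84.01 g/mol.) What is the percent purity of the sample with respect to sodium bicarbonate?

74.36 %

n(HCl) = 0.01392 L × 0.09761 mol/L = 1.359 × 10^-3 mol
n(NaHCO3) = 1.359 × 10^-3 mol (1:1 ratio)
mass of NaHCO3 = 1.359 × 10^-3 × 84.01 g/mol = 0.1141 g
% NaHCO3 = 0.1141 / 0.1535 × 100 = 74.36 %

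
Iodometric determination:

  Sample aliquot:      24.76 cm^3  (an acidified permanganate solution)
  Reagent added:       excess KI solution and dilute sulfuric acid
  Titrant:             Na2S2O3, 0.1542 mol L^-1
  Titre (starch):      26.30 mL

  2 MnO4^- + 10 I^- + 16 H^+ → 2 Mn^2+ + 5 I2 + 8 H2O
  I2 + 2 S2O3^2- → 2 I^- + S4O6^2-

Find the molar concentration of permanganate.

n(S2O3^2-) = 0.02630 × 0.1542 = 4.055 × 10^-3 mol
n(I2) = n(S2O3^2-)/2 = 2.028 × 10^-3 mol
From the 2:5 ratio, n(MnO4^-) in the aliquot = 2/5 × 2.028 × 10^-3 = 8.111 × 10^-4 mol
[MnO4^-] = 8.111 × 10^-4 / 0.02476 = 0.03276 mol/L

0.03276 mol/L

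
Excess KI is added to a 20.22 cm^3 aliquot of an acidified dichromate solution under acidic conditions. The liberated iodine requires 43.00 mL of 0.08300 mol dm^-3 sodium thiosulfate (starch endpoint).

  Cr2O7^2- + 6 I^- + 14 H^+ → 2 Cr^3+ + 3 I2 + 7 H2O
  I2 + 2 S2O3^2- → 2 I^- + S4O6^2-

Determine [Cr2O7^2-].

0.02942 mol/L

n(S2O3^2-) = 0.04300 × 0.08300 = 3.569 × 10^-3 mol
n(I2) = n(S2O3^2-)/2 = 1.785 × 10^-3 mol
From the 1:3 ratio, n(Cr2O7^2-) in the aliquot = 1/3 × 1.785 × 10^-3 = 5.948 × 10^-4 mol
[Cr2O7^2-] = 5.948 × 10^-4 / 0.02022 = 0.02942 mol/L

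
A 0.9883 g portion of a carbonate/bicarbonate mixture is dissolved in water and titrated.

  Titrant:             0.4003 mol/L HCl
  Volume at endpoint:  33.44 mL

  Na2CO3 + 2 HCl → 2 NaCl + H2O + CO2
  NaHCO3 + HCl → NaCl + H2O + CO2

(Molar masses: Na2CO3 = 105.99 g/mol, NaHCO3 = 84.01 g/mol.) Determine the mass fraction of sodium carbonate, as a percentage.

23.56 %

n(HCl) = 0.03344 × 0.4003 = 0.01339 mol
Let x = n(Na2CO3), y = n(NaHCO3).
Titrant: 2x + 1y = 0.01339;  mass: 105.99x + 84.01y = 0.9883
Solving, x = 2.197 × 10^-3 mol, y = 8.993 × 10^-3 mol
mass of Na2CO3 = 2.197 × 10^-3 × 105.99 = 0.2328 g
% Na2CO3 = 0.2328 / 0.9883 × 100 = 23.56 %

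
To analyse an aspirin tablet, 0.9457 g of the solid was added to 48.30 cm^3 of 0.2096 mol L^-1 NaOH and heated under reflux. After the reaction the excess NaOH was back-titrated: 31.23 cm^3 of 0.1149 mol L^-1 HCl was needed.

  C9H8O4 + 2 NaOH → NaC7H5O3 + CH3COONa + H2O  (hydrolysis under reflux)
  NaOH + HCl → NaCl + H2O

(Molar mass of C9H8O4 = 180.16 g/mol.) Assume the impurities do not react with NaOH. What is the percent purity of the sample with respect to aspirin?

62.25 %

n(NaOH) added = 0.04830 × 0.2096 = 0.01012 mol
n(HCl) used in back-titration = 0.03123 × 0.1149 = 3.588 × 10^-3 mol
n(NaOH) left over = 3.588 × 10^-3 mol (1:1 ratio)
n(NaOH) consumed by analyte = 0.01012 − 3.588 × 10^-3 = 6.535 × 10^-3 mol
From the 1:2 ratio, n(C9H8O4) = 1/2 × 6.535 × 10^-3 = 3.268 × 10^-3 mol
mass of C9H8O4 = 3.268 × 10^-3 × 180.16 = 0.5887 g
% C9H8O4 = 0.5887 / 0.9457 × 100 = 62.25 %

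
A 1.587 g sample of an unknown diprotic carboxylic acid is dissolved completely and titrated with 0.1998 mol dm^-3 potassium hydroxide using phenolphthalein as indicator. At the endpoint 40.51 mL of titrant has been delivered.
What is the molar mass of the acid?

n(KOH) = 0.04051 L × 0.1998 mol/L = 8.094 × 10^-3 mol
From the 1:2 ratio, n(H2A) = 1/2 × 8.094 × 10^-3 = 4.047 × 10^-3 mol
M = m / n = 1.587 g / 4.047 × 10^-3 mol = 392.1 g/mol

392.1 g/mol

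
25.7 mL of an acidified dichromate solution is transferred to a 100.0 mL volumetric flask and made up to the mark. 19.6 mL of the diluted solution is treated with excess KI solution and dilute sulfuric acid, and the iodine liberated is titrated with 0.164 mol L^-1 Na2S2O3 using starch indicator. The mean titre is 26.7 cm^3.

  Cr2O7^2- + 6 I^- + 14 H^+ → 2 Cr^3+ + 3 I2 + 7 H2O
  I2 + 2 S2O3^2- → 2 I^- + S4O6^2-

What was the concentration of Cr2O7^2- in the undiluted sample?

n(S2O3^2-) = 0.0267 × 0.164 = 4.38 × 10^-3 mol
n(I2) = n(S2O3^2-)/2 = 2.19 × 10^-3 mol
From the 1:3 ratio, n(Cr2O7^2-) in the aliquot = 1/3 × 2.19 × 10^-3 = 7.30 × 10^-4 mol
[Cr2O7^2-]_dilute = 7.30 × 10^-4 / 0.0196 = 0.0372 mol/L
[Cr2O7^2-]_original = 0.0372 × 100.0/25.7 = 0.145 mol/L

0.145 mol/L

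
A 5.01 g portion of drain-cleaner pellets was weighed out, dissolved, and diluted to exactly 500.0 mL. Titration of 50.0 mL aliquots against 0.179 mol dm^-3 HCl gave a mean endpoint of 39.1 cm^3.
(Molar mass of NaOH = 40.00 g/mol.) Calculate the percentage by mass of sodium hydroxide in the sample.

55.9 %

NaOH + HCl → NaCl + H2O
n(HCl) per titration = 0.0391 × 0.179 = 7.00 × 10^-3 mol
n(NaOH) in each aliquot = 7.00 × 10^-3 mol (1:1 ratio)
n(NaOH) in the whole flask = 7.00 × 10^-3 × 500.0/50.0 = 0.0700 mol
mass of NaOH = 0.0700 × 40.00 = 2.80 g
% NaOH = 2.80 / 5.01 × 100 = 55.9 %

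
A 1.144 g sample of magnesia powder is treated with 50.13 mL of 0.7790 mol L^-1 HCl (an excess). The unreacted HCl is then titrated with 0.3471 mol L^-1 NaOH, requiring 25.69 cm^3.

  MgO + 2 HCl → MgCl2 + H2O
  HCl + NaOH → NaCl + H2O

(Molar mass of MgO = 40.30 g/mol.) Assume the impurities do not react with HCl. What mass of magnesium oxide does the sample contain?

0.6072 g

n(HCl) added = 0.05013 × 0.7790 = 0.03905 mol
n(NaOH) used in back-titration = 0.02569 × 0.3471 = 8.917 × 10^-3 mol
n(HCl) left over = 8.917 × 10^-3 mol (1:1 ratio)
n(HCl) consumed by analyte = 0.03905 − 8.917 × 10^-3 = 0.03013 mol
From the 1:2 ratio, n(MgO) = 1/2 × 0.03013 = 0.01507 mol
mass of MgO = 0.01507 × 40.30 = 0.6072 g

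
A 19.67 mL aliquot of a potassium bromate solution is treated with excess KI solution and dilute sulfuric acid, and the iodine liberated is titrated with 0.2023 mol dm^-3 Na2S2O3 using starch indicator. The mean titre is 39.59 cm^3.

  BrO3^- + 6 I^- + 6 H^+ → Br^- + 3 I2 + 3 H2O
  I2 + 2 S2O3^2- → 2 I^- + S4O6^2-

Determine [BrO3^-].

n(S2O3^2-) = 0.03959 × 0.2023 = 8.009 × 10^-3 mol
n(I2) = n(S2O3^2-)/2 = 4.005 × 10^-3 mol
From the 1:3 ratio, n(BrO3^-) in the aliquot = 1/3 × 4.005 × 10^-3 = 1.335 × 10^-3 mol
[BrO3^-] = 1.335 × 10^-3 / 0.01967 = 0.06786 mol/L

0.06786 mol/L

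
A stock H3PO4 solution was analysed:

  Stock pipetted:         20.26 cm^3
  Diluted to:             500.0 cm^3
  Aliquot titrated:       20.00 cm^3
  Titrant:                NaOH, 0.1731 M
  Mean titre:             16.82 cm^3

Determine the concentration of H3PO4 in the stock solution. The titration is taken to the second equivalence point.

H3PO4 + 2 NaOH → Na2HPO4 + 2 H2O
n(NaOH) = 0.01682 × 0.1731 = 2.912 × 10^-3 mol
From the 1:2 ratio, n(H3PO4) in the aliquot = 1/2 × 2.912 × 10^-3 = 1.456 × 10^-3 mol
[H3PO4]_dilute = 1.456 × 10^-3 / 0.02000 = 0.07279 mol/L
Dilution factor = 500.0 / 20.26 = 24.68
[H3PO4]_stock = 0.07279 × 24.68 = 1.796 mol/L

1.796 M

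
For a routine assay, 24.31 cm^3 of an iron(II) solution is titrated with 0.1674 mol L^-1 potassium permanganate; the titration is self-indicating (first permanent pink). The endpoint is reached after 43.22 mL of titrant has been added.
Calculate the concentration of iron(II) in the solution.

1.488 mol/L

MnO4^- + 5 Fe^2+ + 8 H^+ → Mn^2+ + 5 Fe^3+ + 4 H2O
n(KMnO4) = 0.04322 L × 0.1674 mol/L = 7.235 × 10^-3 mol
From the 5:1 mole ratio, n(Fe2+) = 5/1 × 7.235 × 10^-3 = 0.03618 mol
[Fe2+] = 0.03618 mol / 0.02431 L = 1.488 mol/L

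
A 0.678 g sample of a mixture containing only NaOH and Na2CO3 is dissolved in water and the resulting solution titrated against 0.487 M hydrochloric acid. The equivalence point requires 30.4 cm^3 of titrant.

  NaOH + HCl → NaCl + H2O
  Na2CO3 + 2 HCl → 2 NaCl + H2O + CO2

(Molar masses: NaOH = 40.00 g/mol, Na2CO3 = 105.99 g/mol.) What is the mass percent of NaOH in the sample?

n(HCl) = 0.0304 × 0.487 = 0.0148 mol
Let x = n(NaOH), y = n(Na2CO3).
Titrant: 1x + 2y = 0.0148;  mass: 40.00x + 105.99y = 0.678
Solving, x = 8.20 × 10^-3 mol, y = 3.30 × 10^-3 mol
mass of NaOH = 8.20 × 10^-3 × 40.00 = 0.328 g
% NaOH = 0.328 / 0.678 × 100 = 48.4 %

48.4 %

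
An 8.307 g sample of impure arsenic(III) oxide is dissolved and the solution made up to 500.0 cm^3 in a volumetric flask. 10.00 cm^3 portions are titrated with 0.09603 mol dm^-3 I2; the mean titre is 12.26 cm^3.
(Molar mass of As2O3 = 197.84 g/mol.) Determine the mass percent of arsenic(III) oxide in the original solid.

70.10 %

As2O3 + 2 I2 + 2 H2O → As2O5 + 4 HI
n(I2) per titration = 0.01226 × 0.09603 = 1.177 × 10^-3 mol
From the 1:2 ratio, n(As2O3) in each aliquot = 1/2 × 1.177 × 10^-3 = 5.887 × 10^-4 mol
n(As2O3) in the whole flask = 5.887 × 10^-4 × 500.0/10.00 = 0.02943 mol
mass of As2O3 = 0.02943 × 197.84 = 5.823 g
% As2O3 = 5.823 / 8.307 × 100 = 70.10 %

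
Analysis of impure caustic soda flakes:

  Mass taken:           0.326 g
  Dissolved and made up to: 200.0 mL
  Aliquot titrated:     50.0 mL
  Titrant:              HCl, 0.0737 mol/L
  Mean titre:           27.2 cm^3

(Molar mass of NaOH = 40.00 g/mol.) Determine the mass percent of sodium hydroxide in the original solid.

NaOH + HCl → NaCl + H2O
n(HCl) per titration = 0.0272 × 0.0737 = 2.00 × 10^-3 mol
n(NaOH) in each aliquot = 2.00 × 10^-3 mol (1:1 ratio)
n(NaOH) in the whole flask = 2.00 × 10^-3 × 200.0/50.0 = 8.02 × 10^-3 mol
mass of NaOH = 8.02 × 10^-3 × 40.00 = 0.321 g
% NaOH = 0.321 / 0.326 × 100 = 98.4 %

98.4 %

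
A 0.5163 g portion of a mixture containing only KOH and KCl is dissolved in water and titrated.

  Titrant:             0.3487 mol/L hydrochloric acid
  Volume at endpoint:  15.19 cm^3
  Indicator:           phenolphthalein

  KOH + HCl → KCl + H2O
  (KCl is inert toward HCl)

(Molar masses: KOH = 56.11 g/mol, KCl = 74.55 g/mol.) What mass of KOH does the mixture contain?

0.2972 g

n(HCl) = 0.01519 × 0.3487 = 5.297 × 10^-3 mol
Let x = n(KOH), y = n(KCl).
Titrant: 1x = 5.297 × 10^-3;  mass: 56.11x + 74.55y = 0.5163
Solving, x = 5.297 × 10^-3 mol, y = 2.939 × 10^-3 mol
mass of KOH = 5.297 × 10^-3 × 56.11 = 0.2972 g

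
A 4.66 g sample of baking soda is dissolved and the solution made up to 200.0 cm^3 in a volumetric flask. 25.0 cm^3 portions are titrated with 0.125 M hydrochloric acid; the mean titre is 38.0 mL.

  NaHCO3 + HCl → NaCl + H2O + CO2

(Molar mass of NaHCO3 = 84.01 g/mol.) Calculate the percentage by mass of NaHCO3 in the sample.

n(HCl) per titration = 0.0380 × 0.125 = 4.75 × 10^-3 mol
n(NaHCO3) in each aliquot = 4.75 × 10^-3 mol (1:1 ratio)
n(NaHCO3) in the whole flask = 4.75 × 10^-3 × 200.0/25.0 = 0.0380 mol
mass of NaHCO3 = 0.0380 × 84.01 = 3.19 g
% NaHCO3 = 3.19 / 4.66 × 100 = 68.5 %

68.5 %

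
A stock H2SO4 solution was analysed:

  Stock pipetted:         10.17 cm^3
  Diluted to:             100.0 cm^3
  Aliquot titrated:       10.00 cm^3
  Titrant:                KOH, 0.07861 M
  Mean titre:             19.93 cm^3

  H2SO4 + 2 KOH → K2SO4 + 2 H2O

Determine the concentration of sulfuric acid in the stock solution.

n(KOH) = 0.01993 × 0.07861 = 1.567 × 10^-3 mol
From the 1:2 ratio, n(H2SO4) in the aliquot = 1/2 × 1.567 × 10^-3 = 7.833 × 10^-4 mol
[H2SO4]_dilute = 7.833 × 10^-4 / 0.01000 = 0.07833 mol/L
Dilution factor = 100.0 / 10.17 = 9.833
[H2SO4]_stock = 0.07833 × 9.833 = 0.7703 mol/L

0.7703 M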